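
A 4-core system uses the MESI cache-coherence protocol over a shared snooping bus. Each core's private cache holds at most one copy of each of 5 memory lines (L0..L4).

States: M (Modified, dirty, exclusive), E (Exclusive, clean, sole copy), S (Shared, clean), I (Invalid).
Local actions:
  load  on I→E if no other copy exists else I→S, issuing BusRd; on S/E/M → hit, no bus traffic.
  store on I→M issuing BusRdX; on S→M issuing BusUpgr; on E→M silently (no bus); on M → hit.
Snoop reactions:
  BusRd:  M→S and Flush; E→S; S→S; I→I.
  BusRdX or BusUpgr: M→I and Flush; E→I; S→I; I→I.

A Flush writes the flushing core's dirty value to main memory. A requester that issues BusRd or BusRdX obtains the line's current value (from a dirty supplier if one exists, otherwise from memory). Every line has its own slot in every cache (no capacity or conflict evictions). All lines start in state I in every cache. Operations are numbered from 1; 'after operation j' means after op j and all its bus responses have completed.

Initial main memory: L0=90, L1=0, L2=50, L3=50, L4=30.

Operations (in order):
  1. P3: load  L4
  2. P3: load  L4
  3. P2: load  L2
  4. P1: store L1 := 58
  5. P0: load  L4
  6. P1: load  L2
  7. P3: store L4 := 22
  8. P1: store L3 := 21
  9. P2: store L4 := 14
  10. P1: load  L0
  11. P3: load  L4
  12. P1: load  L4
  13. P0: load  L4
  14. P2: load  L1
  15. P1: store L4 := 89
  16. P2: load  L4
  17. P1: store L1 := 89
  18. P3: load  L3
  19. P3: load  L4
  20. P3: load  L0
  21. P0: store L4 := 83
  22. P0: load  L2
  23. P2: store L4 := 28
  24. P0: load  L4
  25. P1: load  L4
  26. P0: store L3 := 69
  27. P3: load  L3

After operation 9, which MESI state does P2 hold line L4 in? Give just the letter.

state = M

  op1 P3: load  L4 → I/I/I/E on L4; bus BusRd; mem=30
  op2 P3: load  L4 → I/I/I/E on L4; bus (none); mem=30
  op3 P2: load  L2 → I/I/E/I on L2; bus BusRd; mem=50
  op4 P1: store L1 := 58 → I/M/I/I on L1; bus BusRdX; mem=0
  op5 P0: load  L4 → S/I/I/S on L4; bus BusRd; mem=30
  op6 P1: load  L2 → I/S/S/I on L2; bus BusRd; mem=50
  op7 P3: store L4 := 22 → I/I/I/M on L4; bus BusUpgr; mem=30
  op8 P1: store L3 := 21 → I/M/I/I on L3; bus BusRdX; mem=50
  op9 P2: store L4 := 14 → I/I/M/I on L4; bus BusRdX Flush; mem=22
  op10 P1: load  L0 → I/E/I/I on L0; bus BusRd; mem=90
  op11 P3: load  L4 → I/I/S/S on L4; bus BusRd Flush; mem=14
  op12 P1: load  L4 → I/S/S/S on L4; bus BusRd; mem=14
  op13 P0: load  L4 → S/S/S/S on L4; bus BusRd; mem=14
  op14 P2: load  L1 → I/S/S/I on L1; bus BusRd Flush; mem=58
  op15 P1: store L4 := 89 → I/M/I/I on L4; bus BusUpgr; mem=14
  op16 P2: load  L4 → I/S/S/I on L4; bus BusRd Flush; mem=89
  op17 P1: store L1 := 89 → I/M/I/I on L1; bus BusUpgr; mem=58
  op18 P3: load  L3 → I/S/I/S on L3; bus BusRd Flush; mem=21
  op19 P3: load  L4 → I/S/S/S on L4; bus BusRd; mem=89
  op20 P3: load  L0 → I/S/I/S on L0; bus BusRd; mem=90
  op21 P0: store L4 := 83 → M/I/I/I on L4; bus BusRdX; mem=89
  op22 P0: load  L2 → S/S/S/I on L2; bus BusRd; mem=50
  op23 P2: store L4 := 28 → I/I/M/I on L4; bus BusRdX Flush; mem=83
  op24 P0: load  L4 → S/I/S/I on L4; bus BusRd Flush; mem=28
  op25 P1: load  L4 → S/S/S/I on L4; bus BusRd; mem=28
  op26 P0: store L3 := 69 → M/I/I/I on L3; bus BusRdX; mem=21
  op27 P3: load  L3 → S/I/I/S on L3; bus BusRd Flush; mem=69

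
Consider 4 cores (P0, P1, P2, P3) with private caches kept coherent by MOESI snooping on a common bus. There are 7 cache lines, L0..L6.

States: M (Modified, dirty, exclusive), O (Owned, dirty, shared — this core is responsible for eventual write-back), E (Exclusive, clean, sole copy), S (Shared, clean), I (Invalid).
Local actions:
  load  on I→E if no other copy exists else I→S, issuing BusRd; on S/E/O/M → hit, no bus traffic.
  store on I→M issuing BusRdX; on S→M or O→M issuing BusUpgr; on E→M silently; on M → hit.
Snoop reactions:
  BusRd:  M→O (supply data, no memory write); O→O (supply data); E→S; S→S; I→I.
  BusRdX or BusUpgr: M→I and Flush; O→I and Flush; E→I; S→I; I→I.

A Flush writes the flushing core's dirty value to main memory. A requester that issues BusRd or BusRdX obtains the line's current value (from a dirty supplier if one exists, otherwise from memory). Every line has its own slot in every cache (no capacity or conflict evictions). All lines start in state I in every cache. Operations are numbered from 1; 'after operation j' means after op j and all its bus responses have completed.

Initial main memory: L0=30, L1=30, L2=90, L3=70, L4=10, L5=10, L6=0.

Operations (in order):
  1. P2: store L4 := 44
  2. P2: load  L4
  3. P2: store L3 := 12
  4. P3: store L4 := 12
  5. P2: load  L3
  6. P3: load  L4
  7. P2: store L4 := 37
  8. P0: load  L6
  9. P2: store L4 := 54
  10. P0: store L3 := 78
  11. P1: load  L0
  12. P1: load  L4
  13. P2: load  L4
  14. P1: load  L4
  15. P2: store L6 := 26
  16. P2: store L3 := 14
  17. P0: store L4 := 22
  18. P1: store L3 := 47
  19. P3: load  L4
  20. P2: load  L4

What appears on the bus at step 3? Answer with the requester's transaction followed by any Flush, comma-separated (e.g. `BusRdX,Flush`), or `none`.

step 1: P2: store L4 := 44  ⟶  IIMI  (L4)  txn=BusRdX  M[L4]=10
step 2: P2: load  L4  ⟶  IIMI  (L4)  txn=∅  M[L4]=10
step 3: P2: store L3 := 12  ⟶  IIMI  (L3)  txn=BusRdX  M[L3]=70
step 4: P3: store L4 := 12  ⟶  IIIM  (L4)  txn=BusRdX+Flush  M[L4]=44
step 5: P2: load  L3  ⟶  IIMI  (L3)  txn=∅  M[L3]=70
step 6: P3: load  L4  ⟶  IIIM  (L4)  txn=∅  M[L4]=44
step 7: P2: store L4 := 37  ⟶  IIMI  (L4)  txn=BusRdX+Flush  M[L4]=12
step 8: P0: load  L6  ⟶  EIII  (L6)  txn=BusRd  M[L6]=0
step 9: P2: store L4 := 54  ⟶  IIMI  (L4)  txn=∅  M[L4]=12
step 10: P0: store L3 := 78  ⟶  MIII  (L3)  txn=BusRdX+Flush  M[L3]=12
step 11: P1: load  L0  ⟶  IEII  (L0)  txn=BusRd  M[L0]=30
step 12: P1: load  L4  ⟶  ISOI  (L4)  txn=BusRd  M[L4]=12
step 13: P2: load  L4  ⟶  ISOI  (L4)  txn=∅  M[L4]=12
step 14: P1: load  L4  ⟶  ISOI  (L4)  txn=∅  M[L4]=12
step 15: P2: store L6 := 26  ⟶  IIMI  (L6)  txn=BusRdX  M[L6]=0
step 16: P2: store L3 := 14  ⟶  IIMI  (L3)  txn=BusRdX+Flush  M[L3]=78
step 17: P0: store L4 := 22  ⟶  MIII  (L4)  txn=BusRdX+Flush  M[L4]=54
step 18: P1: store L3 := 47  ⟶  IMII  (L3)  txn=BusRdX+Flush  M[L3]=14
step 19: P3: load  L4  ⟶  OIIS  (L4)  txn=BusRd  M[L4]=54
step 20: P2: load  L4  ⟶  OISS  (L4)  txn=BusRd  M[L4]=54

bus = BusRdX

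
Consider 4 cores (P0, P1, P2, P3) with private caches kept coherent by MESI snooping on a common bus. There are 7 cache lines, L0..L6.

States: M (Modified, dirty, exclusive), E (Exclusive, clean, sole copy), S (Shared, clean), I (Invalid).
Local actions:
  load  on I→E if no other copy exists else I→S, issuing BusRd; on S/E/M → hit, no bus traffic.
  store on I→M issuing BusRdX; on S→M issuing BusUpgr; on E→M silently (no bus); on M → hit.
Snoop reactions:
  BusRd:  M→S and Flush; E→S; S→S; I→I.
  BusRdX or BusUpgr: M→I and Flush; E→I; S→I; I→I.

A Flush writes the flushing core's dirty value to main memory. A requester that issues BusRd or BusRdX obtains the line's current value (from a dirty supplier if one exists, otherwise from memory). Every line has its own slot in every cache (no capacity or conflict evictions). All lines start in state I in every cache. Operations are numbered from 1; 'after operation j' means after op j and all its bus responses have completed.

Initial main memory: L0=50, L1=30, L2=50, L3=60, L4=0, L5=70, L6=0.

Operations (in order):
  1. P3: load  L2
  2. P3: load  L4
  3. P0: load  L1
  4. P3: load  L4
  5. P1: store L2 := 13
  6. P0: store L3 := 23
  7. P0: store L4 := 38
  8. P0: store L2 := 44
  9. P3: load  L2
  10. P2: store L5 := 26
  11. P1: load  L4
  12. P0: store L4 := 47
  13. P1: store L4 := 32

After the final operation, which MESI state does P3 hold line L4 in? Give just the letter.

step 1: P3: load  L2  ⟶  IIIE  (L2)  txn=BusRd  M[L2]=50
step 2: P3: load  L4  ⟶  IIIE  (L4)  txn=BusRd  M[L4]=0
step 3: P0: load  L1  ⟶  EIII  (L1)  txn=BusRd  M[L1]=30
step 4: P3: load  L4  ⟶  IIIE  (L4)  txn=∅  M[L4]=0
step 5: P1: store L2 := 13  ⟶  IMII  (L2)  txn=BusRdX  M[L2]=50
step 6: P0: store L3 := 23  ⟶  MIII  (L3)  txn=BusRdX  M[L3]=60
step 7: P0: store L4 := 38  ⟶  MIII  (L4)  txn=BusRdX  M[L4]=0
step 8: P0: store L2 := 44  ⟶  MIII  (L2)  txn=BusRdX+Flush  M[L2]=13
step 9: P3: load  L2  ⟶  SIIS  (L2)  txn=BusRd+Flush  M[L2]=44
step 10: P2: store L5 := 26  ⟶  IIMI  (L5)  txn=BusRdX  M[L5]=70
step 11: P1: load  L4  ⟶  SSII  (L4)  txn=BusRd+Flush  M[L4]=38
step 12: P0: store L4 := 47  ⟶  MIII  (L4)  txn=BusUpgr  M[L4]=38
step 13: P1: store L4 := 32  ⟶  IMII  (L4)  txn=BusRdX+Flush  M[L4]=47

state = I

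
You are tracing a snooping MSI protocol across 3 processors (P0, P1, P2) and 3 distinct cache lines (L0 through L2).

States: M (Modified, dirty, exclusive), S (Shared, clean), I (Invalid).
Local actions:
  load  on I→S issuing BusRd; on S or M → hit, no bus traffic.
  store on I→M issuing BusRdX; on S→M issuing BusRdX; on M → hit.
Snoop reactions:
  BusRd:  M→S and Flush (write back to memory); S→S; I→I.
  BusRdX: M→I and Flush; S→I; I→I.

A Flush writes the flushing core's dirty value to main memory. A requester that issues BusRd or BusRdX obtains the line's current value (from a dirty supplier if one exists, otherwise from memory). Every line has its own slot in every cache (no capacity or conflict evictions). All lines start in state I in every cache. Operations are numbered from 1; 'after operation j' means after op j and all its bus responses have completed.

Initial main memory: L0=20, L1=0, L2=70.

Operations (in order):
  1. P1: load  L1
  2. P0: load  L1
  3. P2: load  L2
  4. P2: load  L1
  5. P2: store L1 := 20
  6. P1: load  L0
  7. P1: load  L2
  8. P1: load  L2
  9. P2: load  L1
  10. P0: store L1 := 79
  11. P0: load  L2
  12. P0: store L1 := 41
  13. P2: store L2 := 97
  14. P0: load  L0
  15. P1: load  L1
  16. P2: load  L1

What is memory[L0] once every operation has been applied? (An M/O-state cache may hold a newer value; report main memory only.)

1. P1: load  L1  bus=[BusRd]  L1: P0=I P1=S P2=I  mem[L1]=0
2. P0: load  L1  bus=[BusRd]  L1: P0=S P1=S P2=I  mem[L1]=0
3. P2: load  L2  bus=[BusRd]  L2: P0=I P1=I P2=S  mem[L2]=70
4. P2: load  L1  bus=[BusRd]  L1: P0=S P1=S P2=S  mem[L1]=0
5. P2: store L1 := 20  bus=[BusRdX]  L1: P0=I P1=I P2=M  mem[L1]=0
6. P1: load  L0  bus=[BusRd]  L0: P0=I P1=S P2=I  mem[L0]=20
7. P1: load  L2  bus=[BusRd]  L2: P0=I P1=S P2=S  mem[L2]=70
8. P1: load  L2  bus=[-]  L2: P0=I P1=S P2=S  mem[L2]=70
9. P2: load  L1  bus=[-]  L1: P0=I P1=I P2=M  mem[L1]=0
10. P0: store L1 := 79  bus=[BusRdX,Flush]  L1: P0=M P1=I P2=I  mem[L1]=20
11. P0: load  L2  bus=[BusRd]  L2: P0=S P1=S P2=S  mem[L2]=70
12. P0: store L1 := 41  bus=[-]  L1: P0=M P1=I P2=I  mem[L1]=20
13. P2: store L2 := 97  bus=[BusRdX]  L2: P0=I P1=I P2=M  mem[L2]=70
14. P0: load  L0  bus=[BusRd]  L0: P0=S P1=S P2=I  mem[L0]=20
15. P1: load  L1  bus=[BusRd,Flush]  L1: P0=S P1=S P2=I  mem[L1]=41
16. P2: load  L1  bus=[BusRd]  L1: P0=S P1=S P2=S  mem[L1]=41

memory[L0] = 20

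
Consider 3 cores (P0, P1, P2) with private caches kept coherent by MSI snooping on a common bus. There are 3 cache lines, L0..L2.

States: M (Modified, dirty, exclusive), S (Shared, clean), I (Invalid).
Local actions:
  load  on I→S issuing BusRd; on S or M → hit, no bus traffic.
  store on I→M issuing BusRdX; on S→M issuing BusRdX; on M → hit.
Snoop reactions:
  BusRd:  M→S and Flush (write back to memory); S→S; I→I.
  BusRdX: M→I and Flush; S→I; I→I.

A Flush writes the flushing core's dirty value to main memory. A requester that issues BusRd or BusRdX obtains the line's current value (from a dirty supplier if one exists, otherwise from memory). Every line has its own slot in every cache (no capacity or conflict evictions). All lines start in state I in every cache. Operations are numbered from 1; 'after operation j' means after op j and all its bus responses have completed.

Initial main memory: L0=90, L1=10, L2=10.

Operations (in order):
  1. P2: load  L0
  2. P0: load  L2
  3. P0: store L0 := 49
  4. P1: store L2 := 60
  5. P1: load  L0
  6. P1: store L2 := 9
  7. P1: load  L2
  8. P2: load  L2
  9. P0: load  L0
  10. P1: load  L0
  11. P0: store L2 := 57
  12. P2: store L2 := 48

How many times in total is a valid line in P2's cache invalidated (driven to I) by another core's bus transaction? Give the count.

[1] P2: load  L0 | P0:I, P1:I, P2:S(90) | bus: BusRd
[2] P0: load  L2 | P0:S(10), P1:I, P2:I | bus: BusRd
[3] P0: store L0 := 49 | P0:M(49), P1:I, P2:I | bus: BusRdX
[4] P1: store L2 := 60 | P0:I, P1:M(60), P2:I | bus: BusRdX
[5] P1: load  L0 | P0:S(49), P1:S(49), P2:I | bus: BusRd,Flush
[6] P1: store L2 := 9 | P0:I, P1:M(9), P2:I | bus: none
[7] P1: load  L2 | P0:I, P1:M(9), P2:I | bus: none
[8] P2: load  L2 | P0:I, P1:S(9), P2:S(9) | bus: BusRd,Flush
[9] P0: load  L0 | P0:S(49), P1:S(49), P2:I | bus: none
[10] P1: load  L0 | P0:S(49), P1:S(49), P2:I | bus: none
[11] P0: store L2 := 57 | P0:M(57), P1:I, P2:I | bus: BusRdX
[12] P2: store L2 := 48 | P0:I, P1:I, P2:M(48) | bus: BusRdX,Flush

invalidations = 2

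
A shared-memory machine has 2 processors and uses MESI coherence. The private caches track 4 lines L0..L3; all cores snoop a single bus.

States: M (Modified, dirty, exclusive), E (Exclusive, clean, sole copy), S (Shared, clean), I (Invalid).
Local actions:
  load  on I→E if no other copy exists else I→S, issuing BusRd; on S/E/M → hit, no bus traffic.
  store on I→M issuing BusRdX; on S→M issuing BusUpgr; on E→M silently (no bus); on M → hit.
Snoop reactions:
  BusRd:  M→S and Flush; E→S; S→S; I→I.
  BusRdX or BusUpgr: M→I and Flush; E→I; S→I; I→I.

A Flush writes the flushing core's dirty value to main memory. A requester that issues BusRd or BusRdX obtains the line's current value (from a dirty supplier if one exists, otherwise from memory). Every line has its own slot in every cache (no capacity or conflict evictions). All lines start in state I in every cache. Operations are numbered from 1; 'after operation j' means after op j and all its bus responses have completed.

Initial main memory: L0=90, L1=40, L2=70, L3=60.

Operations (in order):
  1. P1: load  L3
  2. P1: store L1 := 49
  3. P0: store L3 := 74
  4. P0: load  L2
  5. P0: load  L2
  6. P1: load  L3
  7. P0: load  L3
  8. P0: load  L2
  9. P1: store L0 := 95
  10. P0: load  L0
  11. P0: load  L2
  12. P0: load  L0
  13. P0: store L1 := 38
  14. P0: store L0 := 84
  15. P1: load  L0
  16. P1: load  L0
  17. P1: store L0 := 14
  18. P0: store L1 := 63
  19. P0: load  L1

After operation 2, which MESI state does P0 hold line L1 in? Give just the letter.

step 1: P1: load  L3  ⟶  IE  (L3)  txn=BusRd  M[L3]=60
step 2: P1: store L1 := 49  ⟶  IM  (L1)  txn=BusRdX  M[L1]=40
step 3: P0: store L3 := 74  ⟶  MI  (L3)  txn=BusRdX  M[L3]=60
step 4: P0: load  L2  ⟶  EI  (L2)  txn=BusRd  M[L2]=70
step 5: P0: load  L2  ⟶  EI  (L2)  txn=∅  M[L2]=70
step 6: P1: load  L3  ⟶  SS  (L3)  txn=BusRd+Flush  M[L3]=74
step 7: P0: load  L3  ⟶  SS  (L3)  txn=∅  M[L3]=74
step 8: P0: load  L2  ⟶  EI  (L2)  txn=∅  M[L2]=70
step 9: P1: store L0 := 95  ⟶  IM  (L0)  txn=BusRdX  M[L0]=90
step 10: P0: load  L0  ⟶  SS  (L0)  txn=BusRd+Flush  M[L0]=95
step 11: P0: load  L2  ⟶  EI  (L2)  txn=∅  M[L2]=70
step 12: P0: load  L0  ⟶  SS  (L0)  txn=∅  M[L0]=95
step 13: P0: store L1 := 38  ⟶  MI  (L1)  txn=BusRdX+Flush  M[L1]=49
step 14: P0: store L0 := 84  ⟶  MI  (L0)  txn=BusUpgr  M[L0]=95
step 15: P1: load  L0  ⟶  SS  (L0)  txn=BusRd+Flush  M[L0]=84
step 16: P1: load  L0  ⟶  SS  (L0)  txn=∅  M[L0]=84
step 17: P1: store L0 := 14  ⟶  IM  (L0)  txn=BusUpgr  M[L0]=84
step 18: P0: store L1 := 63  ⟶  MI  (L1)  txn=∅  M[L1]=49
step 19: P0: load  L1  ⟶  MI  (L1)  txn=∅  M[L1]=49

state = I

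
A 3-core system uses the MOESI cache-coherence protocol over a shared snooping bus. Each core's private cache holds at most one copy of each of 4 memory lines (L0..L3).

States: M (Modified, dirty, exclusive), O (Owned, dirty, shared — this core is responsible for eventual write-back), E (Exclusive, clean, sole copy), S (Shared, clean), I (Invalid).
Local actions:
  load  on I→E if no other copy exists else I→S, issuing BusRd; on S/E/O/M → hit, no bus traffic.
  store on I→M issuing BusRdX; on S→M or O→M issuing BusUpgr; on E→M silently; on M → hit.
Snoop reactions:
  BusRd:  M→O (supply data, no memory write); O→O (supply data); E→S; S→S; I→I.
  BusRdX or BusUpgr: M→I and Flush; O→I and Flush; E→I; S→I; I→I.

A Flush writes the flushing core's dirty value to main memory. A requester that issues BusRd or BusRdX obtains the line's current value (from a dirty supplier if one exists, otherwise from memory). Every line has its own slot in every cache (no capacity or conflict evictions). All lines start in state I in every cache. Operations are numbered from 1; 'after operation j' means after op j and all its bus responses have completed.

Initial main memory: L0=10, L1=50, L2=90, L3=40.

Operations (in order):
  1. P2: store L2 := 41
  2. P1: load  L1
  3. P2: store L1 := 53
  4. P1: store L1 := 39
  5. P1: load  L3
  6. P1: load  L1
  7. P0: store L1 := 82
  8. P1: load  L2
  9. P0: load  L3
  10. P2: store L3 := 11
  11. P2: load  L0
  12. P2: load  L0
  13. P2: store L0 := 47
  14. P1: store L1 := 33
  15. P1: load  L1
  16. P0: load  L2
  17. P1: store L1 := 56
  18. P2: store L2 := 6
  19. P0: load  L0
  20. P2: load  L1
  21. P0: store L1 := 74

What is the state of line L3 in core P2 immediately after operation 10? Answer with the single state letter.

1. P2: store L2 := 41  bus=[BusRdX]  L2: P0=I P1=I P2=M  mem[L2]=90
2. P1: load  L1  bus=[BusRd]  L1: P0=I P1=E P2=I  mem[L1]=50
3. P2: store L1 := 53  bus=[BusRdX]  L1: P0=I P1=I P2=M  mem[L1]=50
4. P1: store L1 := 39  bus=[BusRdX,Flush]  L1: P0=I P1=M P2=I  mem[L1]=53
5. P1: load  L3  bus=[BusRd]  L3: P0=I P1=E P2=I  mem[L3]=40
6. P1: load  L1  bus=[-]  L1: P0=I P1=M P2=I  mem[L1]=53
7. P0: store L1 := 82  bus=[BusRdX,Flush]  L1: P0=M P1=I P2=I  mem[L1]=39
8. P1: load  L2  bus=[BusRd]  L2: P0=I P1=S P2=O  mem[L2]=90
9. P0: load  L3  bus=[BusRd]  L3: P0=S P1=S P2=I  mem[L3]=40
10. P2: store L3 := 11  bus=[BusRdX]  L3: P0=I P1=I P2=M  mem[L3]=40
11. P2: load  L0  bus=[BusRd]  L0: P0=I P1=I P2=E  mem[L0]=10
12. P2: load  L0  bus=[-]  L0: P0=I P1=I P2=E  mem[L0]=10
13. P2: store L0 := 47  bus=[-]  L0: P0=I P1=I P2=M  mem[L0]=10
14. P1: store L1 := 33  bus=[BusRdX,Flush]  L1: P0=I P1=M P2=I  mem[L1]=82
15. P1: load  L1  bus=[-]  L1: P0=I P1=M P2=I  mem[L1]=82
16. P0: load  L2  bus=[BusRd]  L2: P0=S P1=S P2=O  mem[L2]=90
17. P1: store L1 := 56  bus=[-]  L1: P0=I P1=M P2=I  mem[L1]=82
18. P2: store L2 := 6  bus=[BusUpgr]  L2: P0=I P1=I P2=M  mem[L2]=90
19. P0: load  L0  bus=[BusRd]  L0: P0=S P1=I P2=O  mem[L0]=10
20. P2: load  L1  bus=[BusRd]  L1: P0=I P1=O P2=S  mem[L1]=82
21. P0: store L1 := 74  bus=[BusRdX,Flush]  L1: P0=M P1=I P2=I  mem[L1]=56

state = M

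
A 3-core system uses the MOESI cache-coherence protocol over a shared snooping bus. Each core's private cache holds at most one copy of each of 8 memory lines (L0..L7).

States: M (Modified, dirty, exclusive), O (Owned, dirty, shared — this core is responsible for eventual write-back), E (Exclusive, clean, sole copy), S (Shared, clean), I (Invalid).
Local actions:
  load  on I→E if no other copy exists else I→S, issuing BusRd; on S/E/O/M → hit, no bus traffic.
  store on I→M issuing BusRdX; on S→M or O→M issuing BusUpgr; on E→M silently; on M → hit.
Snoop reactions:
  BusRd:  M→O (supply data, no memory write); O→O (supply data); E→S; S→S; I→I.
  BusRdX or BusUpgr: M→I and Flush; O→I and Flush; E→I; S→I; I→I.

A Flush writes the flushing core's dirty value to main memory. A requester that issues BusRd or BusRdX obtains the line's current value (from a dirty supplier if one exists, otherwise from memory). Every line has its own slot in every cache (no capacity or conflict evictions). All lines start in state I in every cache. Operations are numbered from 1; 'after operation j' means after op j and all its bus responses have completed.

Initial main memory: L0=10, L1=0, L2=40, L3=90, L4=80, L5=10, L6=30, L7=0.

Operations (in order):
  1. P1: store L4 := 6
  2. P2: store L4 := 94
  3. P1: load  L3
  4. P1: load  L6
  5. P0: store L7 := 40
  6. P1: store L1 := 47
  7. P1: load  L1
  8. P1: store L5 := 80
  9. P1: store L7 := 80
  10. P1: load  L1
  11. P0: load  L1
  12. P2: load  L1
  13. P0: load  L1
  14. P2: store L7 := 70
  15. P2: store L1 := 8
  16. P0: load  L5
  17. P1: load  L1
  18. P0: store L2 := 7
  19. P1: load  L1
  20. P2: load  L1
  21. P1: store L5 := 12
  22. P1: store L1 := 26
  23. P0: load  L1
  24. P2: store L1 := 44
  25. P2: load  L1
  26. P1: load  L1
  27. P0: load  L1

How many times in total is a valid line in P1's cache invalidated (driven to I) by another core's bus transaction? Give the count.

step 1: P1: store L4 := 6  ⟶  IMI  (L4)  txn=BusRdX  M[L4]=80
step 2: P2: store L4 := 94  ⟶  IIM  (L4)  txn=BusRdX+Flush  M[L4]=6
step 3: P1: load  L3  ⟶  IEI  (L3)  txn=BusRd  M[L3]=90
step 4: P1: load  L6  ⟶  IEI  (L6)  txn=BusRd  M[L6]=30
step 5: P0: store L7 := 40  ⟶  MII  (L7)  txn=BusRdX  M[L7]=0
step 6: P1: store L1 := 47  ⟶  IMI  (L1)  txn=BusRdX  M[L1]=0
step 7: P1: load  L1  ⟶  IMI  (L1)  txn=∅  M[L1]=0
step 8: P1: store L5 := 80  ⟶  IMI  (L5)  txn=BusRdX  M[L5]=10
step 9: P1: store L7 := 80  ⟶  IMI  (L7)  txn=BusRdX+Flush  M[L7]=40
step 10: P1: load  L1  ⟶  IMI  (L1)  txn=∅  M[L1]=0
step 11: P0: load  L1  ⟶  SOI  (L1)  txn=BusRd  M[L1]=0
step 12: P2: load  L1  ⟶  SOS  (L1)  txn=BusRd  M[L1]=0
step 13: P0: load  L1  ⟶  SOS  (L1)  txn=∅  M[L1]=0
step 14: P2: store L7 := 70  ⟶  IIM  (L7)  txn=BusRdX+Flush  M[L7]=80
step 15: P2: store L1 := 8  ⟶  IIM  (L1)  txn=BusUpgr+Flush  M[L1]=47
step 16: P0: load  L5  ⟶  SOI  (L5)  txn=BusRd  M[L5]=10
step 17: P1: load  L1  ⟶  ISO  (L1)  txn=BusRd  M[L1]=47
step 18: P0: store L2 := 7  ⟶  MII  (L2)  txn=BusRdX  M[L2]=40
step 19: P1: load  L1  ⟶  ISO  (L1)  txn=∅  M[L1]=47
step 20: P2: load  L1  ⟶  ISO  (L1)  txn=∅  M[L1]=47
step 21: P1: store L5 := 12  ⟶  IMI  (L5)  txn=BusUpgr  M[L5]=10
step 22: P1: store L1 := 26  ⟶  IMI  (L1)  txn=BusUpgr+Flush  M[L1]=8
step 23: P0: load  L1  ⟶  SOI  (L1)  txn=BusRd  M[L1]=8
step 24: P2: store L1 := 44  ⟶  IIM  (L1)  txn=BusRdX+Flush  M[L1]=26
step 25: P2: load  L1  ⟶  IIM  (L1)  txn=∅  M[L1]=26
step 26: P1: load  L1  ⟶  ISO  (L1)  txn=BusRd  M[L1]=26
step 27: P0: load  L1  ⟶  SSO  (L1)  txn=BusRd  M[L1]=26

invalidations = 4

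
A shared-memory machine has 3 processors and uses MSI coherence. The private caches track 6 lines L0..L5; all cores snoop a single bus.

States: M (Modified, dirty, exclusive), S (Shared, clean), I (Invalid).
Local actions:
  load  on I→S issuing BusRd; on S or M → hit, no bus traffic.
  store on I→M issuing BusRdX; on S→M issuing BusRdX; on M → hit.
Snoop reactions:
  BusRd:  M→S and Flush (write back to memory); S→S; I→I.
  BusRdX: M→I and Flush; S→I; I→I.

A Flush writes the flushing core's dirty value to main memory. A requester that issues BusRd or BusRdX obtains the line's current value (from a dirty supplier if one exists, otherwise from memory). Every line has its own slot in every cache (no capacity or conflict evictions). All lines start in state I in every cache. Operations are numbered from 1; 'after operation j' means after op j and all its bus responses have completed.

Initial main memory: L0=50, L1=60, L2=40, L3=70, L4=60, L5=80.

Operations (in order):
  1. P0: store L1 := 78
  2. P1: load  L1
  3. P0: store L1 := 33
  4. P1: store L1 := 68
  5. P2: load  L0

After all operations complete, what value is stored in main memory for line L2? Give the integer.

memory[L2] = 40

[1] P0: store L1 := 78 | P0:M(78), P1:I, P2:I | bus: BusRdX
[2] P1: load  L1 | P0:S(78), P1:S(78), P2:I | bus: BusRd,Flush
[3] P0: store L1 := 33 | P0:M(33), P1:I, P2:I | bus: BusRdX
[4] P1: store L1 := 68 | P0:I, P1:M(68), P2:I | bus: BusRdX,Flush
[5] P2: load  L0 | P0:I, P1:I, P2:S(50) | bus: BusRd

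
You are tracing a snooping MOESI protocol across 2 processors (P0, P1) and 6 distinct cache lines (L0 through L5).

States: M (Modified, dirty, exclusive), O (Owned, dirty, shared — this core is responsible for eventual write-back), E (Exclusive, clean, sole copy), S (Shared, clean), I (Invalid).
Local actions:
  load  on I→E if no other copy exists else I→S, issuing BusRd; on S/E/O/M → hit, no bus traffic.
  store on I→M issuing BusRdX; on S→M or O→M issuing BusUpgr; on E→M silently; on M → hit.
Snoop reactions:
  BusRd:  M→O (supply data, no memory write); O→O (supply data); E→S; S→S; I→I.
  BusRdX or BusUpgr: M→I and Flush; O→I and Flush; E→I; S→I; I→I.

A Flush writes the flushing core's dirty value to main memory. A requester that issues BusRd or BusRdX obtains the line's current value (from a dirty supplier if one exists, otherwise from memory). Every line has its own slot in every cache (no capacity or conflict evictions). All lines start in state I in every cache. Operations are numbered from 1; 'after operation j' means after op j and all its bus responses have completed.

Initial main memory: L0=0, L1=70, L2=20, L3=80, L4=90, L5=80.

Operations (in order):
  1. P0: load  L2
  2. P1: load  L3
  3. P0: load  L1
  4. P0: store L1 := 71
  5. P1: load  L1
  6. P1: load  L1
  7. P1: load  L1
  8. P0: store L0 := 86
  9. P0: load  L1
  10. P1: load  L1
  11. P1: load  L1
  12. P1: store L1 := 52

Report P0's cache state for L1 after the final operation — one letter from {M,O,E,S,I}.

  op1 P0: load  L2 → E/I on L2; bus BusRd; mem=20
  op2 P1: load  L3 → I/E on L3; bus BusRd; mem=80
  op3 P0: load  L1 → E/I on L1; bus BusRd; mem=70
  op4 P0: store L1 := 71 → M/I on L1; bus (none); mem=70
  op5 P1: load  L1 → O/S on L1; bus BusRd; mem=70
  op6 P1: load  L1 → O/S on L1; bus (none); mem=70
  op7 P1: load  L1 → O/S on L1; bus (none); mem=70
  op8 P0: store L0 := 86 → M/I on L0; bus BusRdX; mem=0
  op9 P0: load  L1 → O/S on L1; bus (none); mem=70
  op10 P1: load  L1 → O/S on L1; bus (none); mem=70
  op11 P1: load  L1 → O/S on L1; bus (none); mem=70
  op12 P1: store L1 := 52 → I/M on L1; bus BusUpgr Flush; mem=71

state = I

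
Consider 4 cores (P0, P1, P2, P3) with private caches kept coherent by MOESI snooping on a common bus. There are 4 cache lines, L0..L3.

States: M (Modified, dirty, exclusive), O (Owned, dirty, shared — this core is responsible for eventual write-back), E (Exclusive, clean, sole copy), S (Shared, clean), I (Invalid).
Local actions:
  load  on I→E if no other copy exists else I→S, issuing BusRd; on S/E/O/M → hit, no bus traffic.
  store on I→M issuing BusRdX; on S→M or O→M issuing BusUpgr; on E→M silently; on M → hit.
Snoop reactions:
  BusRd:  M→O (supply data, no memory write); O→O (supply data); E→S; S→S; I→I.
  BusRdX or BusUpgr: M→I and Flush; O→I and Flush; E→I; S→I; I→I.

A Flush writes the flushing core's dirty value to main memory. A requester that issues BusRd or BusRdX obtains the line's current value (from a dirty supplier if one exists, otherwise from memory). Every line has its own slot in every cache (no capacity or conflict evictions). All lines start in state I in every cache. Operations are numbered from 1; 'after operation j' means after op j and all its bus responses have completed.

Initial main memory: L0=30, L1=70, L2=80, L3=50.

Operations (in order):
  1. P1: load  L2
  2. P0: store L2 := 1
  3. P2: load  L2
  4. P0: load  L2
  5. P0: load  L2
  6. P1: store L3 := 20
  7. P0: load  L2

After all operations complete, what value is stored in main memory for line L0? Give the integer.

step 1: P1: load  L2  ⟶  IEII  (L2)  txn=BusRd  M[L2]=80
step 2: P0: store L2 := 1  ⟶  MIII  (L2)  txn=BusRdX  M[L2]=80
step 3: P2: load  L2  ⟶  OISI  (L2)  txn=BusRd  M[L2]=80
step 4: P0: load  L2  ⟶  OISI  (L2)  txn=∅  M[L2]=80
step 5: P0: load  L2  ⟶  OISI  (L2)  txn=∅  M[L2]=80
step 6: P1: store L3 := 20  ⟶  IMII  (L3)  txn=BusRdX  M[L3]=50
step 7: P0: load  L2  ⟶  OISI  (L2)  txn=∅  M[L2]=80

memory[L0] = 30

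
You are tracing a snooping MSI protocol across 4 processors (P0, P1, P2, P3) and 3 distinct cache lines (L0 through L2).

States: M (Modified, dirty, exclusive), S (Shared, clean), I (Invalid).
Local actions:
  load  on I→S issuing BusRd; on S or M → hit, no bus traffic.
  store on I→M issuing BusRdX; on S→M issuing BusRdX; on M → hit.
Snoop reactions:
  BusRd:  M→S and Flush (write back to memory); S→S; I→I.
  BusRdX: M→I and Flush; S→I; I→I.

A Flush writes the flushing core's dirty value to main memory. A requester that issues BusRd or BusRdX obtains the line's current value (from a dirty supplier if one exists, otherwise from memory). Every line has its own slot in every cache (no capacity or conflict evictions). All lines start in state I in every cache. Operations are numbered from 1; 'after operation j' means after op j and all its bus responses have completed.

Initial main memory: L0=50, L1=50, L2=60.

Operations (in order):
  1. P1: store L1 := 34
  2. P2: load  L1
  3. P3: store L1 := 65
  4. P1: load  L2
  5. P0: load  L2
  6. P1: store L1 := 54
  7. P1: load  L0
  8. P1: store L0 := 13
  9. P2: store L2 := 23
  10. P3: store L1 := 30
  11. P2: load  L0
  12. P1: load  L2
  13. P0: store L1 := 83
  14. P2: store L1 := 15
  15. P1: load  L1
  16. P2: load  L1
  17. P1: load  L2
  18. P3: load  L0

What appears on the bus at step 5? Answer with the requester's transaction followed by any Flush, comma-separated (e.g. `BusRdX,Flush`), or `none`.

bus = BusRd

[1] P1: store L1 := 34 | P0:I, P1:M(34), P2:I, P3:I | bus: BusRdX
[2] P2: load  L1 | P0:I, P1:S(34), P2:S(34), P3:I | bus: BusRd,Flush
[3] P3: store L1 := 65 | P0:I, P1:I, P2:I, P3:M(65) | bus: BusRdX
[4] P1: load  L2 | P0:I, P1:S(60), P2:I, P3:I | bus: BusRd
[5] P0: load  L2 | P0:S(60), P1:S(60), P2:I, P3:I | bus: BusRd
[6] P1: store L1 := 54 | P0:I, P1:M(54), P2:I, P3:I | bus: BusRdX,Flush
[7] P1: load  L0 | P0:I, P1:S(50), P2:I, P3:I | bus: BusRd
[8] P1: store L0 := 13 | P0:I, P1:M(13), P2:I, P3:I | bus: BusRdX
[9] P2: store L2 := 23 | P0:I, P1:I, P2:M(23), P3:I | bus: BusRdX
[10] P3: store L1 := 30 | P0:I, P1:I, P2:I, P3:M(30) | bus: BusRdX,Flush
[11] P2: load  L0 | P0:I, P1:S(13), P2:S(13), P3:I | bus: BusRd,Flush
[12] P1: load  L2 | P0:I, P1:S(23), P2:S(23), P3:I | bus: BusRd,Flush
[13] P0: store L1 := 83 | P0:M(83), P1:I, P2:I, P3:I | bus: BusRdX,Flush
[14] P2: store L1 := 15 | P0:I, P1:I, P2:M(15), P3:I | bus: BusRdX,Flush
[15] P1: load  L1 | P0:I, P1:S(15), P2:S(15), P3:I | bus: BusRd,Flush
[16] P2: load  L1 | P0:I, P1:S(15), P2:S(15), P3:I | bus: none
[17] P1: load  L2 | P0:I, P1:S(23), P2:S(23), P3:I | bus: none
[18] P3: load  L0 | P0:I, P1:S(13), P2:S(13), P3:S(13) | bus: BusRd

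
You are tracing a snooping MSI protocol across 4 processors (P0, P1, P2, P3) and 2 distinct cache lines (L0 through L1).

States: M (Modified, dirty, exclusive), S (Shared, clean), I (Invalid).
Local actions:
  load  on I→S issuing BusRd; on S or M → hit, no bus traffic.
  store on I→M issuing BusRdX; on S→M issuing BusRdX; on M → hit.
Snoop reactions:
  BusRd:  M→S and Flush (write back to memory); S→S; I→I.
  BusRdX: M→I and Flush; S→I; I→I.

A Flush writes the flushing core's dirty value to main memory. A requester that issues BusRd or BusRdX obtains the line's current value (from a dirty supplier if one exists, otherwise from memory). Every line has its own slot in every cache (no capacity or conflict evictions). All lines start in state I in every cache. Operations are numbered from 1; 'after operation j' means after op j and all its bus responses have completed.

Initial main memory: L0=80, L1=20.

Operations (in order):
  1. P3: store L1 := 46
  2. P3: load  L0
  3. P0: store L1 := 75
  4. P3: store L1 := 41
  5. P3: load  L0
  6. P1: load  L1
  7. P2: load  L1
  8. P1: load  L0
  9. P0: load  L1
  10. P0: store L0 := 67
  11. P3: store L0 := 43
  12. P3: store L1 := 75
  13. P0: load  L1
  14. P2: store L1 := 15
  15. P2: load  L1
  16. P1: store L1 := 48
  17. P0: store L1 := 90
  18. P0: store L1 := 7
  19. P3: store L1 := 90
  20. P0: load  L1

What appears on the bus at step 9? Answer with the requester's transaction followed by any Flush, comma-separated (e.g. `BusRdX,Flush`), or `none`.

bus = BusRd

1. P3: store L1 := 46  bus=[BusRdX]  L1: P0=I P1=I P2=I P3=M  mem[L1]=20
2. P3: load  L0  bus=[BusRd]  L0: P0=I P1=I P2=I P3=S  mem[L0]=80
3. P0: store L1 := 75  bus=[BusRdX,Flush]  L1: P0=M P1=I P2=I P3=I  mem[L1]=46
4. P3: store L1 := 41  bus=[BusRdX,Flush]  L1: P0=I P1=I P2=I P3=M  mem[L1]=75
5. P3: load  L0  bus=[-]  L0: P0=I P1=I P2=I P3=S  mem[L0]=80
6. P1: load  L1  bus=[BusRd,Flush]  L1: P0=I P1=S P2=I P3=S  mem[L1]=41
7. P2: load  L1  bus=[BusRd]  L1: P0=I P1=S P2=S P3=S  mem[L1]=41
8. P1: load  L0  bus=[BusRd]  L0: P0=I P1=S P2=I P3=S  mem[L0]=80
9. P0: load  L1  bus=[BusRd]  L1: P0=S P1=S P2=S P3=S  mem[L1]=41
10. P0: store L0 := 67  bus=[BusRdX]  L0: P0=M P1=I P2=I P3=I  mem[L0]=80
11. P3: store L0 := 43  bus=[BusRdX,Flush]  L0: P0=I P1=I P2=I P3=M  mem[L0]=67
12. P3: store L1 := 75  bus=[BusRdX]  L1: P0=I P1=I P2=I P3=M  mem[L1]=41
13. P0: load  L1  bus=[BusRd,Flush]  L1: P0=S P1=I P2=I P3=S  mem[L1]=75
14. P2: store L1 := 15  bus=[BusRdX]  L1: P0=I P1=I P2=M P3=I  mem[L1]=75
15. P2: load  L1  bus=[-]  L1: P0=I P1=I P2=M P3=I  mem[L1]=75
16. P1: store L1 := 48  bus=[BusRdX,Flush]  L1: P0=I P1=M P2=I P3=I  mem[L1]=15
17. P0: store L1 := 90  bus=[BusRdX,Flush]  L1: P0=M P1=I P2=I P3=I  mem[L1]=48
18. P0: store L1 := 7  bus=[-]  L1: P0=M P1=I P2=I P3=I  mem[L1]=48
19. P3: store L1 := 90  bus=[BusRdX,Flush]  L1: P0=I P1=I P2=I P3=M  mem[L1]=7
20. P0: load  L1  bus=[BusRd,Flush]  L1: P0=S P1=I P2=I P3=S  mem[L1]=90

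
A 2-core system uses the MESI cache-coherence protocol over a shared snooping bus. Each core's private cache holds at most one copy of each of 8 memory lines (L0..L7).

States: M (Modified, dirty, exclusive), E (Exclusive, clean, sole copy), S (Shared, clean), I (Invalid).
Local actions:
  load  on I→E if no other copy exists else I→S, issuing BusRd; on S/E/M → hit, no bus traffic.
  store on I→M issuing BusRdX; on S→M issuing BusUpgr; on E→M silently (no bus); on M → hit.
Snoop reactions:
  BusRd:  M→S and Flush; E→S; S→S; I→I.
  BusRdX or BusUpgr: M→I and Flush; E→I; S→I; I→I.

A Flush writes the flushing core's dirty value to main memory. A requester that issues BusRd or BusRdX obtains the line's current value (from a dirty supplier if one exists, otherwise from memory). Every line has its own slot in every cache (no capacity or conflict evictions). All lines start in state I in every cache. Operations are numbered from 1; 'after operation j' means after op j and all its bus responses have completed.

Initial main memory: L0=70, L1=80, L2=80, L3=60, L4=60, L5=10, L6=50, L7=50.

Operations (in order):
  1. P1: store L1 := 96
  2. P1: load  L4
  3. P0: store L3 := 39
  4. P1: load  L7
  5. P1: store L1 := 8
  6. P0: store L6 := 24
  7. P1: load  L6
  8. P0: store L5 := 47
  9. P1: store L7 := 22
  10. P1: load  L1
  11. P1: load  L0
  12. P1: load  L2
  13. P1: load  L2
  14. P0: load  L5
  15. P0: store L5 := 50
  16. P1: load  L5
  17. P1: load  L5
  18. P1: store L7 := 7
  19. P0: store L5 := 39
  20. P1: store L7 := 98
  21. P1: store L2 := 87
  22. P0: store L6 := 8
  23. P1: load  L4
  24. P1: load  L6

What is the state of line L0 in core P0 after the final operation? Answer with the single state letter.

[1] P1: store L1 := 96 | P0:I, P1:M(96) | bus: BusRdX
[2] P1: load  L4 | P0:I, P1:E(60) | bus: BusRd
[3] P0: store L3 := 39 | P0:M(39), P1:I | bus: BusRdX
[4] P1: load  L7 | P0:I, P1:E(50) | bus: BusRd
[5] P1: store L1 := 8 | P0:I, P1:M(8) | bus: none
[6] P0: store L6 := 24 | P0:M(24), P1:I | bus: BusRdX
[7] P1: load  L6 | P0:S(24), P1:S(24) | bus: BusRd,Flush
[8] P0: store L5 := 47 | P0:M(47), P1:I | bus: BusRdX
[9] P1: store L7 := 22 | P0:I, P1:M(22) | bus: none
[10] P1: load  L1 | P0:I, P1:M(8) | bus: none
[11] P1: load  L0 | P0:I, P1:E(70) | bus: BusRd
[12] P1: load  L2 | P0:I, P1:E(80) | bus: BusRd
[13] P1: load  L2 | P0:I, P1:E(80) | bus: none
[14] P0: load  L5 | P0:M(47), P1:I | bus: none
[15] P0: store L5 := 50 | P0:M(50), P1:I | bus: none
[16] P1: load  L5 | P0:S(50), P1:S(50) | bus: BusRd,Flush
[17] P1: load  L5 | P0:S(50), P1:S(50) | bus: none
[18] P1: store L7 := 7 | P0:I, P1:M(7) | bus: none
[19] P0: store L5 := 39 | P0:M(39), P1:I | bus: BusUpgr
[20] P1: store L7 := 98 | P0:I, P1:M(98) | bus: none
[21] P1: store L2 := 87 | P0:I, P1:M(87) | bus: none
[22] P0: store L6 := 8 | P0:M(8), P1:I | bus: BusUpgr
[23] P1: load  L4 | P0:I, P1:E(60) | bus: none
[24] P1: load  L6 | P0:S(8), P1:S(8) | bus: BusRd,Flush

state = I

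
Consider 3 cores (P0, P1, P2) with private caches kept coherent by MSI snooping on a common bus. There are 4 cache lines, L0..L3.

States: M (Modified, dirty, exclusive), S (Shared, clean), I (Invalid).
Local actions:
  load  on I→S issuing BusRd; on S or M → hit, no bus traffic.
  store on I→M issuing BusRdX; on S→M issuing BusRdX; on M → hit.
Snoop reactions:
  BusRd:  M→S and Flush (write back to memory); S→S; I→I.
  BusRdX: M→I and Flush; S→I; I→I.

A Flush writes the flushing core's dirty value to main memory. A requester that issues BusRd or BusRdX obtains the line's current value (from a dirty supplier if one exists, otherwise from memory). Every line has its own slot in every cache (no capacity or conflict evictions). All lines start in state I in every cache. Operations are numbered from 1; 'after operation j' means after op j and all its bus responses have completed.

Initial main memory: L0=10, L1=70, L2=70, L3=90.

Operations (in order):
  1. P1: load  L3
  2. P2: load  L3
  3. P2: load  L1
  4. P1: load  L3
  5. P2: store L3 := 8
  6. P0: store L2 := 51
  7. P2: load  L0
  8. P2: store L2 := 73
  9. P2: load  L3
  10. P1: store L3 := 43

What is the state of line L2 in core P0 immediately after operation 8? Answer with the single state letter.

step 1: P1: load  L3  ⟶  ISI  (L3)  txn=BusRd  M[L3]=90
step 2: P2: load  L3  ⟶  ISS  (L3)  txn=BusRd  M[L3]=90
step 3: P2: load  L1  ⟶  IIS  (L1)  txn=BusRd  M[L1]=70
step 4: P1: load  L3  ⟶  ISS  (L3)  txn=∅  M[L3]=90
step 5: P2: store L3 := 8  ⟶  IIM  (L3)  txn=BusRdX  M[L3]=90
step 6: P0: store L2 := 51  ⟶  MII  (L2)  txn=BusRdX  M[L2]=70
step 7: P2: load  L0  ⟶  IIS  (L0)  txn=BusRd  M[L0]=10
step 8: P2: store L2 := 73  ⟶  IIM  (L2)  txn=BusRdX+Flush  M[L2]=51
step 9: P2: load  L3  ⟶  IIM  (L3)  txn=∅  M[L3]=90
step 10: P1: store L3 := 43  ⟶  IMI  (L3)  txn=BusRdX+Flush  M[L3]=8

state = I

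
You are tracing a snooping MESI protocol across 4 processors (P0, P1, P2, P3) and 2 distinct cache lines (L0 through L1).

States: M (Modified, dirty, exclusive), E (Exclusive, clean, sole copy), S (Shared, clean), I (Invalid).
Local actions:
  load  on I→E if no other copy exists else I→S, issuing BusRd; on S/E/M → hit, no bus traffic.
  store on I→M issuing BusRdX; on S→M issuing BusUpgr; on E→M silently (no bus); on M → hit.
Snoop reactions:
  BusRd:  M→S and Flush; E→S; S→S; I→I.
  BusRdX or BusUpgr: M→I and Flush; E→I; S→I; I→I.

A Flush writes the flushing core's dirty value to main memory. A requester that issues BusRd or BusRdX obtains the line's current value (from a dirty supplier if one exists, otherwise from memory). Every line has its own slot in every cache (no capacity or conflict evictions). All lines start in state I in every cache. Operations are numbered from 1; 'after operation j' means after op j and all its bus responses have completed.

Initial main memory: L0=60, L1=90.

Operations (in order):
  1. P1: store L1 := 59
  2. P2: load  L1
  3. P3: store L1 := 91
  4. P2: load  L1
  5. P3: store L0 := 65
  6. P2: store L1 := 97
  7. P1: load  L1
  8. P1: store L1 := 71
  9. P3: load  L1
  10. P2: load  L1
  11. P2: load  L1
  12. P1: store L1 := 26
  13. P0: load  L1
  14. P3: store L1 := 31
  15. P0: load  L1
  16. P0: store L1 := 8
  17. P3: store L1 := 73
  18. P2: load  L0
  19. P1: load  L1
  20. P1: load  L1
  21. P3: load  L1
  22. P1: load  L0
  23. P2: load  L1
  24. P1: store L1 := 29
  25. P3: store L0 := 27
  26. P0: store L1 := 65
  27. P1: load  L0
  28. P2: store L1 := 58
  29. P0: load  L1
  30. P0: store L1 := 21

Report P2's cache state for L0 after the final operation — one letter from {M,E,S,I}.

state = I

  op1 P1: store L1 := 59 → I/M/I/I on L1; bus BusRdX; mem=90
  op2 P2: load  L1 → I/S/S/I on L1; bus BusRd Flush; mem=59
  op3 P3: store L1 := 91 → I/I/I/M on L1; bus BusRdX; mem=59
  op4 P2: load  L1 → I/I/S/S on L1; bus BusRd Flush; mem=91
  op5 P3: store L0 := 65 → I/I/I/M on L0; bus BusRdX; mem=60
  op6 P2: store L1 := 97 → I/I/M/I on L1; bus BusUpgr; mem=91
  op7 P1: load  L1 → I/S/S/I on L1; bus BusRd Flush; mem=97
  op8 P1: store L1 := 71 → I/M/I/I on L1; bus BusUpgr; mem=97
  op9 P3: load  L1 → I/S/I/S on L1; bus BusRd Flush; mem=71
  op10 P2: load  L1 → I/S/S/S on L1; bus BusRd; mem=71
  op11 P2: load  L1 → I/S/S/S on L1; bus (none); mem=71
  op12 P1: store L1 := 26 → I/M/I/I on L1; bus BusUpgr; mem=71
  op13 P0: load  L1 → S/S/I/I on L1; bus BusRd Flush; mem=26
  op14 P3: store L1 := 31 → I/I/I/M on L1; bus BusRdX; mem=26
  op15 P0: load  L1 → S/I/I/S on L1; bus BusRd Flush; mem=31
  op16 P0: store L1 := 8 → M/I/I/I on L1; bus BusUpgr; mem=31
  op17 P3: store L1 := 73 → I/I/I/M on L1; bus BusRdX Flush; mem=8
  op18 P2: load  L0 → I/I/S/S on L0; bus BusRd Flush; mem=65
  op19 P1: load  L1 → I/S/I/S on L1; bus BusRd Flush; mem=73
  op20 P1: load  L1 → I/S/I/S on L1; bus (none); mem=73
  op21 P3: load  L1 → I/S/I/S on L1; bus (none); mem=73
  op22 P1: load  L0 → I/S/S/S on L0; bus BusRd; mem=65
  op23 P2: load  L1 → I/S/S/S on L1; bus BusRd; mem=73
  op24 P1: store L1 := 29 → I/M/I/I on L1; bus BusUpgr; mem=73
  op25 P3: store L0 := 27 → I/I/I/M on L0; bus BusUpgr; mem=65
  op26 P0: store L1 := 65 → M/I/I/I on L1; bus BusRdX Flush; mem=29
  op27 P1: load  L0 → I/S/I/S on L0; bus BusRd Flush; mem=27
  op28 P2: store L1 := 58 → I/I/M/I on L1; bus BusRdX Flush; mem=65
  op29 P0: load  L1 → S/I/S/I on L1; bus BusRd Flush; mem=58
  op30 P0: store L1 := 21 → M/I/I/I on L1; bus BusUpgr; mem=58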